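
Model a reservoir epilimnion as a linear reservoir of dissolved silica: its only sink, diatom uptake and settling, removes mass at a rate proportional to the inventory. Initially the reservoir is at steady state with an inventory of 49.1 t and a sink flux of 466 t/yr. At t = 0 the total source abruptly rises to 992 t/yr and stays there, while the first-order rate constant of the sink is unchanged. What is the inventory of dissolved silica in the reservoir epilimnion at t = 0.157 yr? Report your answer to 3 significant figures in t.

92.0 t

τ = M₀/F₀ = 49.1/466 = 0.1054 yr; rate constant k = 1/τ.
New steady state M_∞ = F₁/k = F₁·τ = 992 × 0.1054 = 104.52 t.
M(t) = M_∞ + (M₀ − M_∞)·e^(−t/τ); t/τ = 0.157/0.1054 = 1.490, so e^(−t/τ) = 0.2254.
M(t) = 104.52 − 55.42 × 0.2254 = 92.032 t.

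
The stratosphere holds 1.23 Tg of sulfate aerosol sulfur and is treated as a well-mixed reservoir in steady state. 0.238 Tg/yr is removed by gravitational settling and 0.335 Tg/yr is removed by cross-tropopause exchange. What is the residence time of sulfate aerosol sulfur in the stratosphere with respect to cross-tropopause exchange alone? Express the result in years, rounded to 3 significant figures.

3.67 yr

Residence time with respect to a single sink: τ = M / F_sink.
τ = 1.23 / 0.335 = 3.672 yr.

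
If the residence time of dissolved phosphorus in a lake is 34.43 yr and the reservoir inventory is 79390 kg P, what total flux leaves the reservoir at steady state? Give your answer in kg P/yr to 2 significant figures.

F = M / τ = 79390 / 34.43 = 2306 kg P/yr.

2300 kg P/yr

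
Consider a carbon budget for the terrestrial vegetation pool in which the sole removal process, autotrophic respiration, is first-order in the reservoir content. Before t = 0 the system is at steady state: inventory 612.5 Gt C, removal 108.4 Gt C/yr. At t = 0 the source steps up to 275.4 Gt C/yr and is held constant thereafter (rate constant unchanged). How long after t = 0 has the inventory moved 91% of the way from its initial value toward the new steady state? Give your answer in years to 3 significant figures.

13.6 yr

τ = M₀/F₀ = 612.5/108.4 = 5.650 yr.
The remaining gap fraction is e^(−t/τ); 91% covered ⇒ e^(−t/τ) = 0.0900.
t = −τ ln(0.0900) = 5.650 × 2.408 = 13.61 yr.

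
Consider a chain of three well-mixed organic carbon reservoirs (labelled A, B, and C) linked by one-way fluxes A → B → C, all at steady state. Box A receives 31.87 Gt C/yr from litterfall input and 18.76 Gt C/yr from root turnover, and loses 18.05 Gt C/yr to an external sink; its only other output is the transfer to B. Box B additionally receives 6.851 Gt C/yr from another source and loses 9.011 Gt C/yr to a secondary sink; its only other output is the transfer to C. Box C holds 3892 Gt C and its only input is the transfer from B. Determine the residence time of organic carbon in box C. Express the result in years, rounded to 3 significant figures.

Box A: F(A→B) = (31.87 + 18.76) − 18.05 = 32.580 Gt C/yr.
Box B: F(B→C) = (32.580 + 6.851) − 9.011 = 30.420 Gt C/yr.
Box C throughput = its input = 30.420 Gt C/yr; τ = 3892 / 30.420 = 127.9 yr.

128 yr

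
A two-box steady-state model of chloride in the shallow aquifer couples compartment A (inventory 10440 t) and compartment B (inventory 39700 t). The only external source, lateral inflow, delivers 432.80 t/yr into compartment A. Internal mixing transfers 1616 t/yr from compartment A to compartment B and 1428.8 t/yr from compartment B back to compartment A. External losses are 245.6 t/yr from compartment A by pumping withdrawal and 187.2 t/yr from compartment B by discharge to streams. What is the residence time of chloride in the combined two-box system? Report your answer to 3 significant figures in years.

116 yr

Residence time in the combined system uses the total inventory and the total *external* removal — internal exchanges between the two boxes cancel.
M_total = 10440 + 39700 = 50140 t.
ΣF_external_out = 245.6 + 187.2 = 432.80 t/yr.
τ = M_total / ΣF_ext = 50140 / 432.80 = 115.9 yr.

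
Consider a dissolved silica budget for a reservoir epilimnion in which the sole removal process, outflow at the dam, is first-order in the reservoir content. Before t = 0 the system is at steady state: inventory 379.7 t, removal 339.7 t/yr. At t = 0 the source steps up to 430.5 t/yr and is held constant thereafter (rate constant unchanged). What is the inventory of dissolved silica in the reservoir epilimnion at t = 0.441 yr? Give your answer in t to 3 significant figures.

413 t

Residence time τ = M₀/F₀ = 1.118 yr. The eventual steady state is M_∞ = M₀·(F₁/F₀) = 379.7 × 430.5/339.7 = 481.19 t.
The anomaly ΔM(t) = M(t) − M_∞ decays as ΔM₀·e^(−t/τ) with ΔM₀ = 379.7 − 481.19 = −101.5 t.
At t = 0.441 yr, e^(−t/τ) = e^(−0.3945) = 0.6740, so ΔM = −68.40 t and M = 481.19 − 68.40 = 412.79 t.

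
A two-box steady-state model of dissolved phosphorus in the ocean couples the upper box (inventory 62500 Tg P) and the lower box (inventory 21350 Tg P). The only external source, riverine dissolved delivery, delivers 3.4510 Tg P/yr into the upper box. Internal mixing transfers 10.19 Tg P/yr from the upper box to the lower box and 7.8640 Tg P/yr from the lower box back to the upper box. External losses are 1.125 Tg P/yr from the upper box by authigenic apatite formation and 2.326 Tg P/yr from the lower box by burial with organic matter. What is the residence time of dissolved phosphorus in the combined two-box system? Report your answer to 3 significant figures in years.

Treat the two boxes together as one reservoir: the mixing fluxes between them are internal recycling, so τ = ΣM / Σ(external losses).
M_total = 62500 + 21350 = 83850 Tg P.
ΣF_external_out = 1.125 + 2.326 = 3.4510 Tg P/yr.
τ = M_total / ΣF_ext = 83850 / 3.4510 = 24300 yr.

24300 yr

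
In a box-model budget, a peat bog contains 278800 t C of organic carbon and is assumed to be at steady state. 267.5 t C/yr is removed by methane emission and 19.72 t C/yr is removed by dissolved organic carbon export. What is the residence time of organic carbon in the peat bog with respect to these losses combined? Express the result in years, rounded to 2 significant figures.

970 yr

Total removal = 267.5 + 19.72 = 287.22 t C/yr.
τ = M / ΣF_out = 278800 / 287.22 = 970.7 yr.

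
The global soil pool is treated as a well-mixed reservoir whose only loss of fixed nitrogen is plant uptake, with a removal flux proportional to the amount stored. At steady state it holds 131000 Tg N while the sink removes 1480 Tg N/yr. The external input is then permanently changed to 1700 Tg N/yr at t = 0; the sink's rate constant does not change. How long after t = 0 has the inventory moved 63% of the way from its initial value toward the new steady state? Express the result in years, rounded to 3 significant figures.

88.0 yr

τ = M₀/F₀ = 131000/1480 = 88.51 yr.
The remaining gap fraction is e^(−t/τ); 63% covered ⇒ e^(−t/τ) = 0.370.
t = −τ ln(0.370) = 88.51 × 0.9943 = 88.00 yr.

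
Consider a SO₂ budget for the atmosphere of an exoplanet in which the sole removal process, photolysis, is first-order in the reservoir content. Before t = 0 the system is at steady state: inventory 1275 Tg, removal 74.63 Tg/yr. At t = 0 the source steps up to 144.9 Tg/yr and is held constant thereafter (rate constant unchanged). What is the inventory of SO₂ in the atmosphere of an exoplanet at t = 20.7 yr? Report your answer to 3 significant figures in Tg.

2120 Tg

The sink rate constant is k = F₀/M₀ = 74.63/1275 = 0.05853 yr⁻¹.
Solving dM/dt = F₁ − kM with M(0) = M₀ gives M(t) = F₁/k + (M₀ − F₁/k)·e^(−kt).
F₁/k = 144.9/0.05853 = 2475.5 Tg; kt = 0.05853 × 20.7 = 1.212, e^(−kt) = 0.2977.
M(20.7) = 2475.5 + (1275 − 2475.5) × 0.2977 = 2475.5 − 357.4 = 2118.1 Tg.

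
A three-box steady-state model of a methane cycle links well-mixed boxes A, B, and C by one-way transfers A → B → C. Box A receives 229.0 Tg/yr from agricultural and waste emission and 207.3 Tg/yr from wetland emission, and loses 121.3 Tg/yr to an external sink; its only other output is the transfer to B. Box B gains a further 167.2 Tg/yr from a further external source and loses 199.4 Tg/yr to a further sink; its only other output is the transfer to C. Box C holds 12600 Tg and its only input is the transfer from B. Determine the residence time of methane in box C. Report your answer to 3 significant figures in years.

Box A: F(A→B) = (229.0 + 207.3) − 121.3 = 315.00 Tg/yr.
Box B: F(B→C) = (315.00 + 167.2) − 199.4 = 282.80 Tg/yr.
Box C throughput = its input = 282.80 Tg/yr; τ = 12600 / 282.80 = 44.55 yr.

44.6 yr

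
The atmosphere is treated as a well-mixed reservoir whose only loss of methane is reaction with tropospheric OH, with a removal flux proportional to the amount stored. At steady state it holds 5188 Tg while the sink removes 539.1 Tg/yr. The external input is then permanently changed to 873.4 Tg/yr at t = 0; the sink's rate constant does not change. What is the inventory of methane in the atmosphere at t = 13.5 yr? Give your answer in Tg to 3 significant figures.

The sink rate constant is k = F₀/M₀ = 539.1/5188 = 0.1039 yr⁻¹.
Solving dM/dt = F₁ − kM with M(0) = M₀ gives M(t) = F₁/k + (M₀ − F₁/k)·e^(−kt).
F₁/k = 873.4/0.1039 = 8405.1 Tg; kt = 0.1039 × 13.5 = 1.403, e^(−kt) = 0.2459.
M(13.5) = 8405.1 + (5188 − 8405.1) × 0.2459 = 8405.1 − 791.1 = 7614.0 Tg.

7610 Tg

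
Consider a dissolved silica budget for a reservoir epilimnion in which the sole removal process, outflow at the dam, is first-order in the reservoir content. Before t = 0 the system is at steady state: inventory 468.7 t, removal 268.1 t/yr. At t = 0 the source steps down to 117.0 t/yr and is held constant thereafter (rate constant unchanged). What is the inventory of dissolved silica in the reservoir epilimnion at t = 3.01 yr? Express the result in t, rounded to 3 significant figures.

252 t

The sink rate constant is k = F₀/M₀ = 268.1/468.7 = 0.5720 yr⁻¹.
Solving dM/dt = F₁ − kM with M(0) = M₀ gives M(t) = F₁/k + (M₀ − F₁/k)·e^(−kt).
F₁/k = 117.0/0.5720 = 204.54 t; kt = 0.5720 × 3.01 = 1.722, e^(−kt) = 0.1788.
M(3.01) = 204.54 + (468.7 − 204.54) × 0.1788 = 204.54 + 47.22 = 251.76 t.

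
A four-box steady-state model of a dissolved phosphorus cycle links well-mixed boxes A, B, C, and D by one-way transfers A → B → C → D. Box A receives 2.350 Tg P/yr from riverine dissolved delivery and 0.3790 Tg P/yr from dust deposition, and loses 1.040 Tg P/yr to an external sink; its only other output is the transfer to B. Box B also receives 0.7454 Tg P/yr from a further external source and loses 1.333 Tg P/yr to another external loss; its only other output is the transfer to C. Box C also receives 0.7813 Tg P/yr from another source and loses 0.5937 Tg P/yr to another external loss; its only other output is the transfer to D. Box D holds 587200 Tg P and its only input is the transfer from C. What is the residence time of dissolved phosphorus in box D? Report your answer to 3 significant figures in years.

456000 yr

Box A: F(A→B) = (2.350 + 0.3790) − 1.040 = 1.6890 Tg P/yr.
Box B: F(B→C) = (1.6890 + 0.7454) − 1.333 = 1.1014 Tg P/yr.
Box C: F(C→D) = (1.1014 + 0.7813) − 0.5937 = 1.2890 Tg P/yr.
Box D throughput = its input = 1.2890 Tg P/yr; τ = 587200 / 1.2890 = 455500 yr.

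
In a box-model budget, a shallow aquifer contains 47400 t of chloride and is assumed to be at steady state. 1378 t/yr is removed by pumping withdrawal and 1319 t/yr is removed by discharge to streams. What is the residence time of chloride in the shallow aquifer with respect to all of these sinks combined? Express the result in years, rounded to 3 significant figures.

Total removal flux = 1378 + 1319 = 2697.0 t/yr.
τ = M / ΣF_out = 47400 / 2697.0 = 17.58 yr.

17.6 yr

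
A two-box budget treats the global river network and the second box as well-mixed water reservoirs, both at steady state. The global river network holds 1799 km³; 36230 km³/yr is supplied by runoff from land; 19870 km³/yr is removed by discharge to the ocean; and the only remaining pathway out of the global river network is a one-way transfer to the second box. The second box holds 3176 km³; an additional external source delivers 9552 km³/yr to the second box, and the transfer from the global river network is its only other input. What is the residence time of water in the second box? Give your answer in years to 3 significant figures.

Balance the global river network: ΣF_in = 36230 km³/yr.
Transfer to the second box = ΣF_in − (19870) = 16360 km³/yr.
Total input to the second box = 16360 + 9552 = 25912 km³/yr; at steady state this equals its total output.
τ = M / F = 3176 / 25912 = 0.1226 yr.

0.123 yr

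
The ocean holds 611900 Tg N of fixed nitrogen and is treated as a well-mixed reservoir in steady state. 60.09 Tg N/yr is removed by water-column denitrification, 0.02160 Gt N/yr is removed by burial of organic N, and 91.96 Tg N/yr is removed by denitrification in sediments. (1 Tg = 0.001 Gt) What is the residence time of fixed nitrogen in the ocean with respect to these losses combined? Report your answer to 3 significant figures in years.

Convert the burial of organic N flux: 0.02160 Gt N/yr = 21.60 Tg N/yr.
Total removal = 60.09 + 21.60 + 91.96 = 173.65 Tg N/yr.
τ = M / ΣF_out = 611900 / 173.65 = 3524 yr.

3520 yr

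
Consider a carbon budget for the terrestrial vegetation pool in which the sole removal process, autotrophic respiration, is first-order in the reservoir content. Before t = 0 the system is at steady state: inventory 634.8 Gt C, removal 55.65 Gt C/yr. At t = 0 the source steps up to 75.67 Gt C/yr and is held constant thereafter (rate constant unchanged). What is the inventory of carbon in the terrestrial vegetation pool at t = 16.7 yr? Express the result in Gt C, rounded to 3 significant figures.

810 Gt C

The sink rate constant is k = F₀/M₀ = 55.65/634.8 = 0.08767 yr⁻¹.
Solving dM/dt = F₁ − kM with M(0) = M₀ gives M(t) = F₁/k + (M₀ − F₁/k)·e^(−kt).
F₁/k = 75.67/0.08767 = 863.17 Gt C; kt = 0.08767 × 16.7 = 1.464, e^(−kt) = 0.2313.
M(16.7) = 863.17 + (634.8 − 863.17) × 0.2313 = 863.17 − 52.82 = 810.35 Gt C.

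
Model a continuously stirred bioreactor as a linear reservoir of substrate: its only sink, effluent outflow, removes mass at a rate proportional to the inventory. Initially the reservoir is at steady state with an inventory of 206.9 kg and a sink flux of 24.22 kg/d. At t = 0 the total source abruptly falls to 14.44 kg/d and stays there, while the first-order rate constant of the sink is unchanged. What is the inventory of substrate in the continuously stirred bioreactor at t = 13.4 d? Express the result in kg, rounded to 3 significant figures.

Residence time τ = M₀/F₀ = 8.543 d. The eventual steady state is M_∞ = M₀·(F₁/F₀) = 206.9 × 14.44/24.22 = 123.35 kg.
The anomaly ΔM(t) = M(t) − M_∞ decays as ΔM₀·e^(−t/τ) with ΔM₀ = 206.9 − 123.35 = 83.55 kg.
At t = 13.4 d, e^(−t/τ) = e^(−1.569) = 0.2083, so ΔM = 17.41 kg and M = 123.35 + 17.41 = 140.76 kg.

141 kg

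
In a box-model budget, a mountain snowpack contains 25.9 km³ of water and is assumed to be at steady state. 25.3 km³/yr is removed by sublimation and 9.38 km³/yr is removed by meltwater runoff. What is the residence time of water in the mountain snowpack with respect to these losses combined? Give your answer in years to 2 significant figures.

0.75 yr

Total removal = 25.30 + 9.380 = 34.680 km³/yr.
τ = M / ΣF_out = 25.9 / 34.680 = 0.7468 yr.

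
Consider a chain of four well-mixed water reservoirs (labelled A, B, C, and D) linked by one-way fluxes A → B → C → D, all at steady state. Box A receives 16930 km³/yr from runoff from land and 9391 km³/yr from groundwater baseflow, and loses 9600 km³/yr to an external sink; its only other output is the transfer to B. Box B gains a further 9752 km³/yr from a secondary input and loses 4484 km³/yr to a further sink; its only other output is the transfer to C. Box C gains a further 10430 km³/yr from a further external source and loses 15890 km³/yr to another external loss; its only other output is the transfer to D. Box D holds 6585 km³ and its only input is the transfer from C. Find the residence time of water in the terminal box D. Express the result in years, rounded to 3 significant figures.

0.398 yr

Box A: F(A→B) = (16930 + 9391) − 9600 = 16721 km³/yr.
Box B: F(B→C) = (16721 + 9752) − 4484 = 21989 km³/yr.
Box C: F(C→D) = (21989 + 10430) − 15890 = 16529 km³/yr.
Box D throughput = its input = 16529 km³/yr; τ = 6585 / 16529 = 0.3984 yr.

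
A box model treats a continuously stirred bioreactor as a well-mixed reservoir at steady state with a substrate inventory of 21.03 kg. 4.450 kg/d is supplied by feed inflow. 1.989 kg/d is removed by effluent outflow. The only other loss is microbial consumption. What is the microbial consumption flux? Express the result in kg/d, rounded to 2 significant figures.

At steady state ΣF_in = ΣF_out.
ΣF_in = 4.4500 kg/d.
Microbial consumption flux = ΣF_in − (1.989) = 4.4500 − 1.989 = 2.461 kg/d.

2.5 kg/d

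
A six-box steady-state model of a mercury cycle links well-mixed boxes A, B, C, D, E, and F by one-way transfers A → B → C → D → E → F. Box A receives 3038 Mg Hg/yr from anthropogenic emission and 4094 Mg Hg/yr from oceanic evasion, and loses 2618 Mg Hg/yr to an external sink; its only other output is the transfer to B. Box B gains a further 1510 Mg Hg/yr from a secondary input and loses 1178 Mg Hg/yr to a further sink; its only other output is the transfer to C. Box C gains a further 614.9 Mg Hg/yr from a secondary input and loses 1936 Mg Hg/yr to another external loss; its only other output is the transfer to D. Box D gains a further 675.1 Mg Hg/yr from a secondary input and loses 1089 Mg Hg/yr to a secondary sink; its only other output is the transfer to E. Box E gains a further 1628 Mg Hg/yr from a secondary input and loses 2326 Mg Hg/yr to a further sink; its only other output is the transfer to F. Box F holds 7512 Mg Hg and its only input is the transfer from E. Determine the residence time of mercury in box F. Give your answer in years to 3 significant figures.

Box A: F(A→B) = (3038 + 4094) − 2618 = 4514.0 Mg Hg/yr.
Box B: F(B→C) = (4514.0 + 1510) − 1178 = 4846.0 Mg Hg/yr.
Box C: F(C→D) = (4846.0 + 614.9) − 1936 = 3524.9 Mg Hg/yr.
Box D: F(D→E) = (3524.9 + 675.1) − 1089 = 3111.0 Mg Hg/yr.
Box E: F(E→F) = (3111.0 + 1628) − 2326 = 2413.0 Mg Hg/yr.
Box F throughput = its input = 2413.0 Mg Hg/yr; τ = 7512 / 2413.0 = 3.113 yr.

3.11 yr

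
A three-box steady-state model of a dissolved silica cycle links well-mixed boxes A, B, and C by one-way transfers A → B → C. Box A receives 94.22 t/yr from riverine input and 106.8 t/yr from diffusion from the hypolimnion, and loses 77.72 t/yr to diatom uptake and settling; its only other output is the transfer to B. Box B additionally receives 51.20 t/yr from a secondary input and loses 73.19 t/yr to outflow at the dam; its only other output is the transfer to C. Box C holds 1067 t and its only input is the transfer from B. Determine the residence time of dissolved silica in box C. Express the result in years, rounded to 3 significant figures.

10.5 yr

Box A: F(A→B) = (94.22 + 106.8) − 77.72 = 123.30 t/yr.
Box B: F(B→C) = (123.30 + 51.20) − 73.19 = 101.31 t/yr.
Box C throughput = its input = 101.31 t/yr; τ = 1067 / 101.31 = 10.53 yr.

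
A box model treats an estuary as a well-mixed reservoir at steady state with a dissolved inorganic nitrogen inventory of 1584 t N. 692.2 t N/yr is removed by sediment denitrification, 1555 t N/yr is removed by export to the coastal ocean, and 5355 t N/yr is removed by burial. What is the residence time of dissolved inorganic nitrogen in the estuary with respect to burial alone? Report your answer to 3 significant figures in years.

Residence time with respect to a single sink: τ = M / F_sink.
τ = 1584 / 5355 = 0.2958 yr.

0.296 yr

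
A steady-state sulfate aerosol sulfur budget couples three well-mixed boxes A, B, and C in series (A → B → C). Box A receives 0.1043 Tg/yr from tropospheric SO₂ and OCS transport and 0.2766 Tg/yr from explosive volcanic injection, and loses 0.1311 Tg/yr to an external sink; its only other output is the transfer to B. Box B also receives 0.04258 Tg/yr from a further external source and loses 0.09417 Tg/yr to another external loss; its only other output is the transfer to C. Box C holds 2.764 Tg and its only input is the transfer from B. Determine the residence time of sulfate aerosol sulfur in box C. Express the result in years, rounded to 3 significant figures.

Box A: F(A→B) = (0.1043 + 0.2766) − 0.1311 = 0.24980 Tg/yr.
Box B: F(B→C) = (0.24980 + 0.04258) − 0.09417 = 0.19821 Tg/yr.
Box C throughput = its input = 0.19821 Tg/yr; τ = 2.764 / 0.19821 = 13.94 yr.

13.9 yr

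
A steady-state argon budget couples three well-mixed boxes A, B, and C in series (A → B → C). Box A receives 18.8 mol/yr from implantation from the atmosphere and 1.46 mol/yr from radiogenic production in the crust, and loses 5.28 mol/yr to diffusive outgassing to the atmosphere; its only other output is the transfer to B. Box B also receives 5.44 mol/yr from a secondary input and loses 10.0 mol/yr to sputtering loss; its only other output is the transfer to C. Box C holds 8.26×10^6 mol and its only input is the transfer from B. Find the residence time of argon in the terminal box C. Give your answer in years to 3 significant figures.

793000 yr

Box A: F(A→B) = (18.8 + 1.46) − 5.28 = 14.980 mol/yr.
Box B: F(B→C) = (14.980 + 5.44) − 10.0 = 10.420 mol/yr.
Box C throughput = its input = 10.420 mol/yr; τ = 8.26×10^6 / 10.420 = 792700 yr.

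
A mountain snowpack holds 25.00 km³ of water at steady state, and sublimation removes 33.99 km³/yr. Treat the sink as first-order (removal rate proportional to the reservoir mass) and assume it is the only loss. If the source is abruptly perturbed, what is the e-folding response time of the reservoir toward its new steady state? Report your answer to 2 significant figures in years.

For a linear reservoir the response time equals the residence time τ = M/F.
τ = 25.00 / 33.99 = 0.7355 yr.

0.74 yr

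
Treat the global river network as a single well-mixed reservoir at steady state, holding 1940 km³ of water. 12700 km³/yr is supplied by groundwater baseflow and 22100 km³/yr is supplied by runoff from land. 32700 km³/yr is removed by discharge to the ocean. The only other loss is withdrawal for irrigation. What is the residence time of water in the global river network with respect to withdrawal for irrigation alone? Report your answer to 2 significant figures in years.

At steady state ΣF_in = ΣF_out.
ΣF_in = 12700 + 22100 = 34800 km³/yr.
Withdrawal for irrigation flux = ΣF_in − (32700) = 34800 − 32700 = 2100 km³/yr.
τ = M / F = 1940 / 2100 = 0.9238 yr.

0.92 yr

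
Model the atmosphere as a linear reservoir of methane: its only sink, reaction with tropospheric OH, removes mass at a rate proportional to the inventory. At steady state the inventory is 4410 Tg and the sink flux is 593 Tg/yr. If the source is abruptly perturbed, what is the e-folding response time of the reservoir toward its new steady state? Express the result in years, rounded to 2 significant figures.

7.4 yr

For a linear reservoir the response time equals the residence time τ = M/F.
τ = 4410 / 593 = 7.437 yr.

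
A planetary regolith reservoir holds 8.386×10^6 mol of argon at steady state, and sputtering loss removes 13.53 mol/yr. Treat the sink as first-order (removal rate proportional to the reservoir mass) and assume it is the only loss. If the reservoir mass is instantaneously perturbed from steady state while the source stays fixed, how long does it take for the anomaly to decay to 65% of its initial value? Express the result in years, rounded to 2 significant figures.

270000 yr

For a linear reservoir the anomaly decays as exp(−t/τ) with τ = M/F = 8.386×10^6/13.53 = 619800 yr.
exp(−t/τ) = 0.65 ⇒ t = −τ ln(0.65) = 619800 × 0.4308 = 267000 yr.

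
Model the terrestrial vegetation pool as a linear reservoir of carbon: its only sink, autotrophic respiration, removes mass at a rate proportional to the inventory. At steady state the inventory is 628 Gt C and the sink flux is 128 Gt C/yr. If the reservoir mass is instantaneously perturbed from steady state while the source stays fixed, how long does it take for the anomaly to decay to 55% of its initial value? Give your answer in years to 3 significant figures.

2.93 yr

For a linear reservoir the anomaly decays as exp(−t/τ) with τ = M/F = 628/128 = 4.906 yr.
exp(−t/τ) = 0.55 ⇒ t = −τ ln(0.55) = 4.906 × 0.5978 = 2.933 yr.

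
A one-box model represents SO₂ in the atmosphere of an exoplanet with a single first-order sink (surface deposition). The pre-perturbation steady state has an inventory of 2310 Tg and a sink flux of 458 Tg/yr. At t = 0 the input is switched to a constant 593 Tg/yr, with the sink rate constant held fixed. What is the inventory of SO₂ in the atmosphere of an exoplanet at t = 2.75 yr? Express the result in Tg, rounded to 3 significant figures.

2600 Tg

The sink rate constant is k = F₀/M₀ = 458/2310 = 0.1983 yr⁻¹.
Solving dM/dt = F₁ − kM with M(0) = M₀ gives M(t) = F₁/k + (M₀ − F₁/k)·e^(−kt).
F₁/k = 593/0.1983 = 2990.9 Tg; kt = 0.1983 × 2.75 = 0.5452, e^(−kt) = 0.5797.
M(2.75) = 2990.9 + (2310 − 2990.9) × 0.5797 = 2990.9 − 394.7 = 2596.2 Tg.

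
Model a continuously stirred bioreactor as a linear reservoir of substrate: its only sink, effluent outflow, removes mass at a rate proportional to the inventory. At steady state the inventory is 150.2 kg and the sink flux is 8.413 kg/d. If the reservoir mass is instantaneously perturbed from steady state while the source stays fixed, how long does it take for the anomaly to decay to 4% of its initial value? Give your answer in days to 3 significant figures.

For a linear reservoir the anomaly decays as exp(−t/τ) with τ = M/F = 150.2/8.413 = 17.85 d.
exp(−t/τ) = 0.04 ⇒ t = −τ ln(0.04) = 17.85 × 3.219 = 57.47 d.

57.5 d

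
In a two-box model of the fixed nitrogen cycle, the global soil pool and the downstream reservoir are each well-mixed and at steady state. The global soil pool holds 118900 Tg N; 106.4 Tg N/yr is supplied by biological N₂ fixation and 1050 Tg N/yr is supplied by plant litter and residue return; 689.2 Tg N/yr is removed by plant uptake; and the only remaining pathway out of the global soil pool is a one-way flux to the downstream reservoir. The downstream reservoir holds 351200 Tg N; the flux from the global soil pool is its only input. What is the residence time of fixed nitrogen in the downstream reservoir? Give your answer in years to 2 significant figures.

750 yr

Balance the global soil pool: ΣF_in = 106.4 + 1050 = 1156.4 Tg N/yr.
Flux to the downstream reservoir = ΣF_in − (689.2) = 467.20 Tg N/yr.
At steady state the output of the downstream reservoir equals its input, 467.20 Tg N/yr.
τ = M / F = 351200 / 467.20 = 751.7 yr.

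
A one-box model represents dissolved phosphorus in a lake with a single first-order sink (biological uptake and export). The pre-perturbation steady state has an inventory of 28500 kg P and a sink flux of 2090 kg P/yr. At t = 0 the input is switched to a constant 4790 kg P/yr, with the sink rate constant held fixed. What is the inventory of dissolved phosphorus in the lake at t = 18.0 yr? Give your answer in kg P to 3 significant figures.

55500 kg P

Residence time τ = M₀/F₀ = 13.64 yr. The eventual steady state is M_∞ = M₀·(F₁/F₀) = 28500 × 4790/2090 = 65318 kg P.
The anomaly ΔM(t) = M(t) − M_∞ decays as ΔM₀·e^(−t/τ) with ΔM₀ = 28500 − 65318 = −36820 kg P.
At t = 18.0 yr, e^(−t/τ) = e^(−1.320) = 0.2671, so ΔM = −9835 kg P and M = 65318 − 9835 = 55483 kg P.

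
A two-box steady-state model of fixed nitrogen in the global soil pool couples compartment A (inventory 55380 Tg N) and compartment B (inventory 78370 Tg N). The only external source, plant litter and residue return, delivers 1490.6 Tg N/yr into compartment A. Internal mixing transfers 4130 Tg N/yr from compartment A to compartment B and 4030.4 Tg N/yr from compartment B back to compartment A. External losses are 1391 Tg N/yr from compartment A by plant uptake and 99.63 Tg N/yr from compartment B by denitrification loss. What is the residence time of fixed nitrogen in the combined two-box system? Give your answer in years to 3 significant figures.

89.7 yr

Residence time in the combined system uses the total inventory and the total *external* removal — internal exchanges between the two boxes cancel.
M_total = 55380 + 78370 = 133750 Tg N.
ΣF_external_out = 1391 + 99.63 = 1490.6 Tg N/yr.
τ = M_total / ΣF_ext = 133750 / 1490.6 = 89.73 yr.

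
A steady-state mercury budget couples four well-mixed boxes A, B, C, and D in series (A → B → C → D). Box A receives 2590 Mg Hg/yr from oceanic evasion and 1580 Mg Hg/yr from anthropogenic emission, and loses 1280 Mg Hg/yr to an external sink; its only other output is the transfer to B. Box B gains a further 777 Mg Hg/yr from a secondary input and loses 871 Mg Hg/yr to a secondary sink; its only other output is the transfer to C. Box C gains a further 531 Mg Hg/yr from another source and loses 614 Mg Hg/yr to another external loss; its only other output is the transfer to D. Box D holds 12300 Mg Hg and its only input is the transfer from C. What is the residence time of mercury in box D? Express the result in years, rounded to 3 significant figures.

Box A: F(A→B) = (2590 + 1580) − 1280 = 2890.0 Mg Hg/yr.
Box B: F(B→C) = (2890.0 + 777) − 871 = 2796.0 Mg Hg/yr.
Box C: F(C→D) = (2796.0 + 531) − 614 = 2713.0 Mg Hg/yr.
Box D throughput = its input = 2713.0 Mg Hg/yr; τ = 12300 / 2713.0 = 4.534 yr.

4.53 yr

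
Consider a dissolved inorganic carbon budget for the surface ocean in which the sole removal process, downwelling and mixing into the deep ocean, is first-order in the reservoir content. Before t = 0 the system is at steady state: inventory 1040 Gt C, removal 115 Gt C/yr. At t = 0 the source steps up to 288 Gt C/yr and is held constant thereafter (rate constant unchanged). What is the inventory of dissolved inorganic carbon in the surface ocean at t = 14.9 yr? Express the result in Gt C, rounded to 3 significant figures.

Residence time τ = M₀/F₀ = 9.043 yr. The eventual steady state is M_∞ = M₀·(F₁/F₀) = 1040 × 288/115 = 2604.5 Gt C.
The anomaly ΔM(t) = M(t) − M_∞ decays as ΔM₀·e^(−t/τ) with ΔM₀ = 1040 − 2604.5 = −1565 Gt C.
At t = 14.9 yr, e^(−t/τ) = e^(−1.648) = 0.1925, so ΔM = −301.2 Gt C and M = 2604.5 − 301.2 = 2303.3 Gt C.

2300 Gt C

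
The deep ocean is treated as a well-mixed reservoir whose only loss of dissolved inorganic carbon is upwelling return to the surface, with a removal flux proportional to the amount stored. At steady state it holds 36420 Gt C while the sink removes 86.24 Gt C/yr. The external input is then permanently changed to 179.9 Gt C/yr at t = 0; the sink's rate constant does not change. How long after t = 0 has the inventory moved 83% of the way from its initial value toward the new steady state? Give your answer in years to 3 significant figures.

748 yr

τ = M₀/F₀ = 36420/86.24 = 422.3 yr.
The remaining gap fraction is e^(−t/τ); 83% covered ⇒ e^(−t/τ) = 0.170.
t = −τ ln(0.170) = 422.3 × 1.772 = 748.3 yr.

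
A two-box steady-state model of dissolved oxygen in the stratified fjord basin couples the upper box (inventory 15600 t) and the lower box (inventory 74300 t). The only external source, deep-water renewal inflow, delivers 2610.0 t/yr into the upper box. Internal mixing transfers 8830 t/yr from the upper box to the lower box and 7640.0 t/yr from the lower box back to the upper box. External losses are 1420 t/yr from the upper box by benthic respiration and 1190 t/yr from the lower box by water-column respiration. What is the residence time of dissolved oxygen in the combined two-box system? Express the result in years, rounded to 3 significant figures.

34.4 yr

Treat the two boxes together as one reservoir: the mixing fluxes between them are internal recycling, so τ = ΣM / Σ(external losses).
M_total = 15600 + 74300 = 89900 t.
ΣF_external_out = 1420 + 1190 = 2610.0 t/yr.
τ = M_total / ΣF_ext = 89900 / 2610.0 = 34.44 yr.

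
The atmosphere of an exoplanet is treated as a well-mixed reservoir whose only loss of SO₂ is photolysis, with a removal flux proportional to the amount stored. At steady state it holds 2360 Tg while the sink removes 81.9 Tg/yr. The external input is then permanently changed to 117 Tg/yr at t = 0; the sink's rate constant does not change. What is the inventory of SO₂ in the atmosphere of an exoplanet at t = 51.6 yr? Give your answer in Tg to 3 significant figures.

τ = M₀/F₀ = 2360/81.9 = 28.82 yr; rate constant k = 1/τ.
New steady state M_∞ = F₁/k = F₁·τ = 117 × 28.82 = 3371.4 Tg.
M(t) = M_∞ + (M₀ − M_∞)·e^(−t/τ); t/τ = 51.6/28.82 = 1.791, so e^(−t/τ) = 0.1668.
M(t) = 3371.4 − 1011 × 0.1668 = 3202.7 Tg.

3200 Tg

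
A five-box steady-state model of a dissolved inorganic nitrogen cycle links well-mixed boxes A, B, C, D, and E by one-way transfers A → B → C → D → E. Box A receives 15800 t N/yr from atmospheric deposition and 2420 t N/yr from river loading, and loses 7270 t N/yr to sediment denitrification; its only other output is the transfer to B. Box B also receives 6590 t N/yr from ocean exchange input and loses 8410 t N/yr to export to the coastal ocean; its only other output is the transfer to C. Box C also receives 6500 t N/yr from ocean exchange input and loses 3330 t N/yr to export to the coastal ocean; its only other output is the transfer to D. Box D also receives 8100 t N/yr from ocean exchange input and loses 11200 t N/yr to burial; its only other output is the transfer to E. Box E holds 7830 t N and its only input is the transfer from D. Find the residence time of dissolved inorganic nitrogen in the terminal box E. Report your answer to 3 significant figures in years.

Box A: F(A→B) = (15800 + 2420) − 7270 = 10950 t N/yr.
Box B: F(B→C) = (10950 + 6590) − 8410 = 9130.0 t N/yr.
Box C: F(C→D) = (9130.0 + 6500) − 3330 = 12300 t N/yr.
Box D: F(D→E) = (12300 + 8100) − 11200 = 9200.0 t N/yr.
Box E throughput = its input = 9200.0 t N/yr; τ = 7830 / 9200.0 = 0.8511 yr.

0.851 yr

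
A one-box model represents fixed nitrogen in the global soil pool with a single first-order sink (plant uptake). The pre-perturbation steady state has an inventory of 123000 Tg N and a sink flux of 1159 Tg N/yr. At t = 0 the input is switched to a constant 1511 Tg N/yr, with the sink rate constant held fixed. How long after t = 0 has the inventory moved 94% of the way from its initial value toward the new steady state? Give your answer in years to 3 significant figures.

299 yr

τ = M₀/F₀ = 123000/1159 = 106.1 yr.
The remaining gap fraction is e^(−t/τ); 94% covered ⇒ e^(−t/τ) = 0.0600.
t = −τ ln(0.0600) = 106.1 × 2.813 = 298.6 yr.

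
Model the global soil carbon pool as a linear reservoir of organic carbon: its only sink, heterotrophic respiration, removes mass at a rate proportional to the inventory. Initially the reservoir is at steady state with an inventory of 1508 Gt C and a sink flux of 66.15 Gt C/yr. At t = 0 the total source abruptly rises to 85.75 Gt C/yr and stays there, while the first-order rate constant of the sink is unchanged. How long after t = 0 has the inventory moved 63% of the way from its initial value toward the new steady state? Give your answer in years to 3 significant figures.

τ = M₀/F₀ = 1508/66.15 = 22.80 yr.
The remaining gap fraction is e^(−t/τ); 63% covered ⇒ e^(−t/τ) = 0.370.
t = −τ ln(0.370) = 22.80 × 0.9943 = 22.67 yr.

22.7 yr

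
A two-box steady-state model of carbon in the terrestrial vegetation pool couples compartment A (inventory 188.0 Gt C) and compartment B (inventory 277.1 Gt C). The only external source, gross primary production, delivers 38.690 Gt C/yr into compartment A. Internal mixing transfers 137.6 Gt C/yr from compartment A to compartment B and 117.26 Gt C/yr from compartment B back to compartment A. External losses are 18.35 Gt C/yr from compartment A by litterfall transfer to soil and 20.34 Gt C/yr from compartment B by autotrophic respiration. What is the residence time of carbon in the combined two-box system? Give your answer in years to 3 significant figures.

Residence time in the combined system uses the total inventory and the total *external* removal — internal exchanges between the two boxes cancel.
M_total = 188.0 + 277.1 = 465.10 Gt C.
ΣF_external_out = 18.35 + 20.34 = 38.690 Gt C/yr.
τ = M_total / ΣF_ext = 465.10 / 38.690 = 12.02 yr.

12.0 yr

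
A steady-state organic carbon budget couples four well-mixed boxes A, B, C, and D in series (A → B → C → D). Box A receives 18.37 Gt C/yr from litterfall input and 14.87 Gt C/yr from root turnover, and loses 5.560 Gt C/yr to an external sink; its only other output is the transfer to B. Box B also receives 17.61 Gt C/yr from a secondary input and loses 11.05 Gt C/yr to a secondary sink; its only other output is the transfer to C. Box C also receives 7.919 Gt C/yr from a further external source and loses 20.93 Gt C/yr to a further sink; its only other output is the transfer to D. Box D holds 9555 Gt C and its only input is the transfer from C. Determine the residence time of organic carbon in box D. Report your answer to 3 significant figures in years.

450 yr

Box A: F(A→B) = (18.37 + 14.87) − 5.560 = 27.680 Gt C/yr.
Box B: F(B→C) = (27.680 + 17.61) − 11.05 = 34.240 Gt C/yr.
Box C: F(C→D) = (34.240 + 7.919) − 20.93 = 21.229 Gt C/yr.
Box D throughput = its input = 21.229 Gt C/yr; τ = 9555 / 21.229 = 450.1 yr.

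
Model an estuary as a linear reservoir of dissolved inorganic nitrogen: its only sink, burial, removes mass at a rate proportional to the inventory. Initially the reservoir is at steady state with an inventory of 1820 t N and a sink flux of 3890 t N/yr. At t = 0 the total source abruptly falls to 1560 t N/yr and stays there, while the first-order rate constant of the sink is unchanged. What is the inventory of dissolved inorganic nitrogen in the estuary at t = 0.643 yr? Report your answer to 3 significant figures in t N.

1010 t N

τ = M₀/F₀ = 1820/3890 = 0.4679 yr; rate constant k = 1/τ.
New steady state M_∞ = F₁/k = F₁·τ = 1560 × 0.4679 = 729.87 t N.
M(t) = M_∞ + (M₀ − M_∞)·e^(−t/τ); t/τ = 0.643/0.4679 = 1.374, so e^(−t/τ) = 0.2530.
M(t) = 729.87 + 1090 × 0.2530 = 1005.7 t N.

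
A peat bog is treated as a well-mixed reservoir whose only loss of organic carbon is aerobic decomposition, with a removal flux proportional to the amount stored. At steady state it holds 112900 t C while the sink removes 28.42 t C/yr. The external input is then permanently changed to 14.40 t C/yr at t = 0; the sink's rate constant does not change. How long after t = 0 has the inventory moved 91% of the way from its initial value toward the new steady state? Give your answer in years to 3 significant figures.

9570 yr

τ = M₀/F₀ = 112900/28.42 = 3973 yr.
The remaining gap fraction is e^(−t/τ); 91% covered ⇒ e^(−t/τ) = 0.0900.
t = −τ ln(0.0900) = 3973 × 2.408 = 9566 yr.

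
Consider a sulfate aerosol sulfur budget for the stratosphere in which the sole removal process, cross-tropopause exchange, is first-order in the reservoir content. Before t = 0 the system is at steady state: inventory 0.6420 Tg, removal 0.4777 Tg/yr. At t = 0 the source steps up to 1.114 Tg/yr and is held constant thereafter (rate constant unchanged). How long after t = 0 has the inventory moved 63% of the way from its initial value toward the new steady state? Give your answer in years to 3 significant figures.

1.34 yr

τ = M₀/F₀ = 0.6420/0.4777 = 1.344 yr.
The remaining gap fraction is e^(−t/τ); 63% covered ⇒ e^(−t/τ) = 0.370.
t = −τ ln(0.370) = 1.344 × 0.9943 = 1.336 yr.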